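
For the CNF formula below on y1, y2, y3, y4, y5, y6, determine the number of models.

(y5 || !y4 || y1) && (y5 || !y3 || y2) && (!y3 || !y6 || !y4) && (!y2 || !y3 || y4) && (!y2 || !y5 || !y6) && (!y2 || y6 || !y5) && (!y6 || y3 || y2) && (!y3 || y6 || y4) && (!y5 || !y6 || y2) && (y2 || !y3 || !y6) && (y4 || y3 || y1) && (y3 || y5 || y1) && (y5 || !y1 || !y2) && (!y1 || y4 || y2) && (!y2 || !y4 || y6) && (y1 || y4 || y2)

There are 2^6 = 64 truth assignments over (y1, y2, y3, y4, y5, y6).
Split on y3. With y3 = true, the clauses containing y3 are satisfied and !y3 drops from the rest; 2 of the 2^5 = 32 assignments to the other variables satisfy what remains.
With y3 = false, by the same count on the reduced clause set, 3 assignments work.
(One model: y1=F, y2=F, y3=F, y4=T, y5=T, y6=F.)
Total: 2 + 3 = 5.

5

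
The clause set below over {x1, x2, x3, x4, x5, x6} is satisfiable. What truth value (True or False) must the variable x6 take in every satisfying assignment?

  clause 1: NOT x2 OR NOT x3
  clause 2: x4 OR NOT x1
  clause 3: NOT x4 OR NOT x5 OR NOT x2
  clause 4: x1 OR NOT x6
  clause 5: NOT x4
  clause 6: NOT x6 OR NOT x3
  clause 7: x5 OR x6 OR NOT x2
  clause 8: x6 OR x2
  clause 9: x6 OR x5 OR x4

False

Suppose x6 = true.
Unit clause (x1) forces x1 = true.
Unit clause (x4) forces x4 = true.
But (NOT x4) is also a unit clause — contradiction.
So every satisfying assignment has x6 = False.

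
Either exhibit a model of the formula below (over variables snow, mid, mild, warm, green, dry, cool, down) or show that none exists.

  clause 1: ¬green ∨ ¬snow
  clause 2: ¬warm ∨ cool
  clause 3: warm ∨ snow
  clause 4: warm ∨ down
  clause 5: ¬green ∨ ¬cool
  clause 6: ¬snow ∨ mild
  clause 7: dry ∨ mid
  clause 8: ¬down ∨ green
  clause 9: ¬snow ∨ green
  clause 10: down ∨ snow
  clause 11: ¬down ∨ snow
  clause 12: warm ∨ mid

UNSATISFIABLE

Suppose green = False.
(¬down) alone gives down = False.
(warm) alone gives warm = True.
(cool) alone gives cool = True.
(¬snow) alone gives snow = False.
Now (snow) is unsatisfied and unit — conflict.
Backtrack on green: now try green = True.
(¬snow) alone gives snow = False.
(warm) alone gives warm = True.
(cool) alone gives cool = True.
Now (¬cool) is unsatisfied and unit — conflict.
Neither green = True nor green = False works.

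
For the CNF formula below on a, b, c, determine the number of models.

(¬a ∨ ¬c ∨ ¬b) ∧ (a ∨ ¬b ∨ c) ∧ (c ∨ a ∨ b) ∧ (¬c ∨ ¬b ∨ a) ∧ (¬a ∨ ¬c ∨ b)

3

There are 2^3 = 8 truth assignments over (a, b, c).
Check each against the 5 clauses (columns in the order a, b, c):
  F F F  ✗ fails (c ∨ a ∨ b)
  F F T  ✓ satisfies all
  F T F  ✗ fails (a ∨ ¬b ∨ c)
  F T T  ✗ fails (¬c ∨ ¬b ∨ a)
  T F F  ✓ satisfies all
  T F T  ✗ fails (¬a ∨ ¬c ∨ b)
  T T F  ✓ satisfies all
  T T T  ✗ fails (¬a ∨ ¬c ∨ ¬b)
3 of the 8 rows are models.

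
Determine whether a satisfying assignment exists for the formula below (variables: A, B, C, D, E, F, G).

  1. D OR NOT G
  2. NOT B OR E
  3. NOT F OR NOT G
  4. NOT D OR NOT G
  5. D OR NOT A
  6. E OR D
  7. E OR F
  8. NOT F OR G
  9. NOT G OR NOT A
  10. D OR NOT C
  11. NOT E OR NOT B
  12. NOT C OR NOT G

Branch on D: set D = true.
From the singleton clause (NOT G), G = false.
From the singleton clause (NOT F), F = false.
From the singleton clause (E), E = true.
From the singleton clause (NOT B), B = false.
All clauses hold; A, C can take either value.
A satisfying assignment: A=true,  B=false,  C=false,  D=true,  E=true,  F=false,  G=false.

Satisfiable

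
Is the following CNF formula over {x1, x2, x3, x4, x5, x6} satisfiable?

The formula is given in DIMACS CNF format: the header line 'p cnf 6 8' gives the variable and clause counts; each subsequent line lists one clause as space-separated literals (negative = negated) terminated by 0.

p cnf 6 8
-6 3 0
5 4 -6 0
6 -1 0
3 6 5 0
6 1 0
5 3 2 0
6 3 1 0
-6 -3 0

Case x6 = False:
(¬x1) alone gives x1 = False.
That conflicts with the unit clause (x1).
So x6 must be the other value — set x6 = True.
(x3) alone gives x3 = True.
That conflicts with the unit clause (¬x3).
Both values of x6 lead to a conflict.
No assignment satisfies every clause.

Unsatisfiable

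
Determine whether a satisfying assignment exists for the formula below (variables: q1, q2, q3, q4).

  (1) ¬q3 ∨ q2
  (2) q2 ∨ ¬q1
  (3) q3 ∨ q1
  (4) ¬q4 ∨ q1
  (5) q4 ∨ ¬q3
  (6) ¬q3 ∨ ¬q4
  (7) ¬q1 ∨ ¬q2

Suppose q3 = False.
Unit clause (q1) forces q1 = True.
Unit clause (q2) forces q2 = True.
But (¬q2) is also a unit clause — contradiction.
That branch fails; take q3 = True instead.
Unit clause (q2) forces q2 = True.
Unit clause (q4) forces q4 = True.
But (¬q4) is also a unit clause — contradiction.
Both values of q3 lead to a conflict.
No assignment satisfies every clause.

No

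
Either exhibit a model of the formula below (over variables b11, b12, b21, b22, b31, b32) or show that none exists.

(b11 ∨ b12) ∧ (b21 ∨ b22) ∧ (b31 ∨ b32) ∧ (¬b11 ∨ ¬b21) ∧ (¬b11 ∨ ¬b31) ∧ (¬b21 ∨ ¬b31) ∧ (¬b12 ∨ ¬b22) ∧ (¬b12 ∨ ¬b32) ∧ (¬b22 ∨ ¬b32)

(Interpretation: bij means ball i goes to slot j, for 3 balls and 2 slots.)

Suppose b11 = True.
From the singleton clause (¬b21), b21 = False.
From the singleton clause (b22), b22 = True.
From the singleton clause (¬b31), b31 = False.
From the singleton clause (b32), b32 = True.
That conflicts with the unit clause (¬b32).
Backtrack on b11: now try b11 = False.
From the singleton clause (b12), b12 = True.
From the singleton clause (¬b22), b22 = False.
From the singleton clause (b21), b21 = True.
From the singleton clause (¬b31), b31 = False.
From the singleton clause (b32), b32 = True.
That conflicts with the unit clause (¬b32).
Neither b11 = True nor b11 = False works.

UNSATISFIABLE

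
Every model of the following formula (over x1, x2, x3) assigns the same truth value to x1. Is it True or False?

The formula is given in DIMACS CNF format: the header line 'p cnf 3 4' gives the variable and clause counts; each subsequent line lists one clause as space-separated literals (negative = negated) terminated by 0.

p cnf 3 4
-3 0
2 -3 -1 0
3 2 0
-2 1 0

Suppose x1 = False.
(¬x3) alone gives x3 = False.
(x2) alone gives x2 = True.
Now (¬x2) is unsatisfied and unit — conflict.
So every satisfying assignment has x1 = True.

True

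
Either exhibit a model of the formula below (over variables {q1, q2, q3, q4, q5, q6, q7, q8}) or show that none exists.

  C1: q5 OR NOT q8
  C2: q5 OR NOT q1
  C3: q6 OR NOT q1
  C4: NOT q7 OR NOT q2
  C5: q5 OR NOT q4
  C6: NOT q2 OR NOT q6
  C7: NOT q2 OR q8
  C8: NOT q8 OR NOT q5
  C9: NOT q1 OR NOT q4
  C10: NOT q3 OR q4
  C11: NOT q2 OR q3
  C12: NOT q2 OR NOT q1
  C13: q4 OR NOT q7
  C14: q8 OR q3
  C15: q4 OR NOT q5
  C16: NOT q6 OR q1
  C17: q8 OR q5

q1=false, q2=false, q3=true, q4=true, q5=true, q6=false, q7=false, q8=false

Case q5 = true:
Unit clause (NOT q8) forces q8 = false.
Unit clause (NOT q2) forces q2 = false.
Unit clause (q3) forces q3 = true.
Unit clause (q4) forces q4 = true.
Unit clause (NOT q1) forces q1 = false.
Unit clause (NOT q6) forces q6 = false.
Every clause is now satisfied; q7 is unconstrained.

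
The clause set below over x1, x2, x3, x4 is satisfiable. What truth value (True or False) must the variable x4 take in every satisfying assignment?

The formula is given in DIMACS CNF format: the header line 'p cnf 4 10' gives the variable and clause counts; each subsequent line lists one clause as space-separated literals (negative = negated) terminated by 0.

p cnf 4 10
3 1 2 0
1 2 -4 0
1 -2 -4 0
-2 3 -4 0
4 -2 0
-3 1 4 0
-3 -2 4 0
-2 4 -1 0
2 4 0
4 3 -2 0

Suppose x4 = False.
(¬x2) alone gives x2 = False.
But (x2) is also a unit clause — contradiction.
So every satisfying assignment has x4 = True.

True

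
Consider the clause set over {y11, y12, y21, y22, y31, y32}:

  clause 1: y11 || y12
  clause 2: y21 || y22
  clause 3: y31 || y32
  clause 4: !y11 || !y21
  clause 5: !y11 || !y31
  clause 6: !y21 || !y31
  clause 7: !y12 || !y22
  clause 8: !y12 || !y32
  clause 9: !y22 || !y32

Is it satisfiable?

Branch on y11: set y11 = true.
(!y21) alone gives y21 = false.
(y22) alone gives y22 = true.
(!y31) alone gives y31 = false.
(y32) alone gives y32 = true.
That conflicts with the unit clause (!y32).
Undo y11 and try y11 = false.
(y12) alone gives y12 = true.
(!y22) alone gives y22 = false.
(y21) alone gives y21 = true.
(!y31) alone gives y31 = false.
(y32) alone gives y32 = true.
That conflicts with the unit clause (!y32).
Both values of y11 lead to a conflict.
No assignment satisfies every clause.

No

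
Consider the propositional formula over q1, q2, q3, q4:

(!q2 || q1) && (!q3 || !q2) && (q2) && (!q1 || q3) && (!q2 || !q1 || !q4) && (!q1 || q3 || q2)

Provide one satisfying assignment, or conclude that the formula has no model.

Unit clause (q2) forces q2 = true.
Unit clause (q1) forces q1 = true.
Unit clause (!q3) forces q3 = false.
But (q3) is also a unit clause — contradiction.

UNSATISFIABLE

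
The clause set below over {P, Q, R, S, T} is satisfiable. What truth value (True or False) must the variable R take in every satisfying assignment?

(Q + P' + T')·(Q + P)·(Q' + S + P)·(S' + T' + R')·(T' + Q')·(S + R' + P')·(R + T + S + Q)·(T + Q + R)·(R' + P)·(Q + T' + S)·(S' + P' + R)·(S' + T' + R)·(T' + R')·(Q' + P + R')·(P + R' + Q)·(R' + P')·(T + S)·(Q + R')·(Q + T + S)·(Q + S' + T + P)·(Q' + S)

False

Suppose R = 1.
(P) alone gives P = 1.
That conflicts with the unit clause (P').
So every satisfying assignment has R = False.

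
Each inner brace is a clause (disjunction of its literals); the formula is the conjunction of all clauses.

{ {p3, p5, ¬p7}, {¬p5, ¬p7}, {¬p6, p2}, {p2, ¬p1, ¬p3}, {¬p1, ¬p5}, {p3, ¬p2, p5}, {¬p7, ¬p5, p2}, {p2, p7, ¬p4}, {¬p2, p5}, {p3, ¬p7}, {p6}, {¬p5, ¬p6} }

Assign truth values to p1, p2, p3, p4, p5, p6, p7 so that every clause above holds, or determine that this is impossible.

Unit clause (p6) forces p6 = True.
Unit clause (p2) forces p2 = True.
Unit clause (p5) forces p5 = True.
Now (¬p5) is unsatisfied and unit — conflict.

UNSATISFIABLE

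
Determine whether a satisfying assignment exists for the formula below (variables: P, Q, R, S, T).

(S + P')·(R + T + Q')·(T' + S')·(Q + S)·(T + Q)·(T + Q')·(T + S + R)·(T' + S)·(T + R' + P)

Unsatisfiable

Suppose S = 1.
Unit clause (T') forces T = 0.
Unit clause (Q) forces Q = 1.
That conflicts with the unit clause (Q').
Backtrack on S: now try S = 0.
Unit clause (P') forces P = 0.
Unit clause (Q) forces Q = 1.
Unit clause (T) forces T = 1.
That conflicts with the unit clause (T').
Both values of S lead to a conflict.
No assignment satisfies every clause.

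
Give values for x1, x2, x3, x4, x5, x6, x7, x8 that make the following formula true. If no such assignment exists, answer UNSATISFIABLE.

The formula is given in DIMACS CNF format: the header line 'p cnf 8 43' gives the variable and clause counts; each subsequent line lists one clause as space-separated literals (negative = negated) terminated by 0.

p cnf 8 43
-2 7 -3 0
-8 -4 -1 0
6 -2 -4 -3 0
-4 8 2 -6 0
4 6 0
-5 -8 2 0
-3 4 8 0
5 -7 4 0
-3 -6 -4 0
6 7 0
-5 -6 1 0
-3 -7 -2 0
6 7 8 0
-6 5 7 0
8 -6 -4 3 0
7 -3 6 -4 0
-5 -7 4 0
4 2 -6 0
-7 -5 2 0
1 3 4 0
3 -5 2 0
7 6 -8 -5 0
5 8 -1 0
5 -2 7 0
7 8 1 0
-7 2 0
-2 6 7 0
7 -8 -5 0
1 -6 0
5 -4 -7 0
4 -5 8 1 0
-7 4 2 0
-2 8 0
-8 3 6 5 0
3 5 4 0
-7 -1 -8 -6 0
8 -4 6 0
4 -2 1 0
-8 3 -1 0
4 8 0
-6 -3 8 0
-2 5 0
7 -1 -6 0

Branch on x4: set x4 = True.
Branch on x8: set x8 = True.
From the singleton clause (¬x1), x1 = False.
From the singleton clause (¬x6), x6 = False.
From the singleton clause (x7), x7 = True.
From the singleton clause (x2), x2 = True.
From the singleton clause (¬x3), x3 = False.
From the singleton clause (x5), x5 = True.
All clauses are satisfied.

x1=False,  x2=True,  x3=False,  x4=True,  x5=True,  x6=False,  x7=True,  x8=True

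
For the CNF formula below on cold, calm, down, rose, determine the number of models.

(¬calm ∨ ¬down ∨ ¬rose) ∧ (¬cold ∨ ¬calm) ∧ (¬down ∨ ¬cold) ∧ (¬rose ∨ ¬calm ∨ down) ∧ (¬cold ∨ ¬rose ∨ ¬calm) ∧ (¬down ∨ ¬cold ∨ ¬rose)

There are 2^4 = 16 truth assignments over (cold, calm, down, rose).
Check each against the 6 clauses (columns in the order cold, calm, down, rose):
  F F F F  ✓ satisfies all
  F F F T  ✓ satisfies all
  F F T F  ✓ satisfies all
  F F T T  ✓ satisfies all
  F T F F  ✓ satisfies all
  F T F T  ✗ fails (¬rose ∨ ¬calm ∨ down)
  F T T F  ✓ satisfies all
  F T T T  ✗ fails (¬calm ∨ ¬down ∨ ¬rose)
  T F F F  ✓ satisfies all
  T F F T  ✓ satisfies all
  T F T F  ✗ fails (¬down ∨ ¬cold)
  T F T T  ✗ fails (¬down ∨ ¬cold)
  T T F F  ✗ fails (¬cold ∨ ¬calm)
  T T F T  ✗ fails (¬cold ∨ ¬calm)
  T T T F  ✗ fails (¬cold ∨ ¬calm)
  T T T T  ✗ fails (¬calm ∨ ¬down ∨ ¬rose)
8 of the 16 rows are models.

8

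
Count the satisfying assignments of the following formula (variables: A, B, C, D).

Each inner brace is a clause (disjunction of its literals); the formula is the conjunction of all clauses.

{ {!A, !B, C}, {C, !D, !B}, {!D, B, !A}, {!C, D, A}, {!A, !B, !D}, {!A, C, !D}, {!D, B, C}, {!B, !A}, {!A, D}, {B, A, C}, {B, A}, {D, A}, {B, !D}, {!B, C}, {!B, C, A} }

There are 2^4 = 16 truth assignments over (A, B, C, D).
Check each against the 15 clauses (columns in the order A, B, C, D):
  F F F F  ✗ fails (B || A || C)
  F F F T  ✗ fails (!D || B || C)
  F F T F  ✗ fails (!C || D || A)
  F F T T  ✗ fails (B || A)
  F T F F  ✗ fails (D || A)
  F T F T  ✗ fails (C || !D || !B)
  F T T F  ✗ fails (!C || D || A)
  F T T T  ✓ satisfies all
  T F F F  ✗ fails (!A || D)
  T F F T  ✗ fails (!D || B || !A)
  T F T F  ✗ fails (!A || D)
  T F T T  ✗ fails (!D || B || !A)
  T T F F  ✗ fails (!A || !B || C)
  T T F T  ✗ fails (!A || !B || C)
  T T T F  ✗ fails (!B || !A)
  T T T T  ✗ fails (!A || !B || !D)
1 of the 16 rows is a model.

1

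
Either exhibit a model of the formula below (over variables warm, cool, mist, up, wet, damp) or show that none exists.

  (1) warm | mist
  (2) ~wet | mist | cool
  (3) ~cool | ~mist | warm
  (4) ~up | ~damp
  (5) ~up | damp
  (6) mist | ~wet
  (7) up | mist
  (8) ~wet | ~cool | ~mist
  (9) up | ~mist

UNSATISFIABLE

Case warm = 1:
Case up = 0:
From the singleton clause (mist), mist = 1.
Now (~mist) is unsatisfied and unit — conflict.
So up must be the other value — set up = 1.
From the singleton clause (~damp), damp = 0.
Now (damp) is unsatisfied and unit — conflict.
Neither up = 1 nor up = 0 works.
So warm must be the other value — set warm = 0.
From the singleton clause (mist), mist = 1.
From the singleton clause (~cool), cool = 0.
From the singleton clause (up), up = 1.
From the singleton clause (~damp), damp = 0.
Now (damp) is unsatisfied and unit — conflict.
Neither warm = 1 nor warm = 0 works.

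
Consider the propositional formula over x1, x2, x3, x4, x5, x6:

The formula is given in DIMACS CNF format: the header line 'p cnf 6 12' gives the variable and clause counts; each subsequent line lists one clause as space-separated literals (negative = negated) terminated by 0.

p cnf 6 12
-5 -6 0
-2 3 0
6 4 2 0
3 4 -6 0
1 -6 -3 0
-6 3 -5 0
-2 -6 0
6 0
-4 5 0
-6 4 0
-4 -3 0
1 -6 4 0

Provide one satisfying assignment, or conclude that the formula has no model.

Unit clause (x6) forces x6 = True.
Unit clause (¬x5) forces x5 = False.
Unit clause (¬x2) forces x2 = False.
Unit clause (¬x4) forces x4 = False.
Now (x4) is unsatisfied and unit — conflict.

UNSATISFIABLE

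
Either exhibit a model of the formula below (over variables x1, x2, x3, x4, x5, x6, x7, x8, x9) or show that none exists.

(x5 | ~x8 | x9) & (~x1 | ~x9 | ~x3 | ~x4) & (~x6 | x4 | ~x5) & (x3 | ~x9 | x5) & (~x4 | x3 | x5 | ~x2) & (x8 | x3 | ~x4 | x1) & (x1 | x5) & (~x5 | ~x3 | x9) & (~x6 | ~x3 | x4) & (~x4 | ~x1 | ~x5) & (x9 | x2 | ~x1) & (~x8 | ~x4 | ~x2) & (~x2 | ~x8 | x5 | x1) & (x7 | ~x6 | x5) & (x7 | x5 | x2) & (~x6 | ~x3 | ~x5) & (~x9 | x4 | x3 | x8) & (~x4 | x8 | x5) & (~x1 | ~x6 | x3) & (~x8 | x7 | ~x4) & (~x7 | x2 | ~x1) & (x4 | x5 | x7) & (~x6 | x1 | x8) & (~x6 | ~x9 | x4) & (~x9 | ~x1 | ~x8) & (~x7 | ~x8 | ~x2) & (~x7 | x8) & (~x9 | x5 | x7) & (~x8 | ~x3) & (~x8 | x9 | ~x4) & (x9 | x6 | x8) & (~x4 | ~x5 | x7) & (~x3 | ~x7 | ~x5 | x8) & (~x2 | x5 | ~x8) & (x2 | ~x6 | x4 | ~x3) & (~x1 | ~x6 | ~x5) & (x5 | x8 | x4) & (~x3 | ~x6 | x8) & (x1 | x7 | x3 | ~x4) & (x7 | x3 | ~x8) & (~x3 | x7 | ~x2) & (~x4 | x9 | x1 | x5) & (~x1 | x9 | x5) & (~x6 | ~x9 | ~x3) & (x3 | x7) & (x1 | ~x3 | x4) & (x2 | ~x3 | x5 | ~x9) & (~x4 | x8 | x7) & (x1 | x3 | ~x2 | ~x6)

Suppose x1 = 1.
Suppose x4 = 0.
Suppose x6 = 0.
Suppose x9 = 1.
(~x8) alone gives x8 = 0.
(x3) alone gives x3 = 1.
(~x7) alone gives x7 = 0.
(x5) alone gives x5 = 1.
(~x2) alone gives x2 = 0.
This assignment satisfies each clause.

x1: 1,  x2: 0,  x3: 1,  x4: 0,  x5: 1,  x6: 0,  x7: 0,  x8: 0,  x9: 1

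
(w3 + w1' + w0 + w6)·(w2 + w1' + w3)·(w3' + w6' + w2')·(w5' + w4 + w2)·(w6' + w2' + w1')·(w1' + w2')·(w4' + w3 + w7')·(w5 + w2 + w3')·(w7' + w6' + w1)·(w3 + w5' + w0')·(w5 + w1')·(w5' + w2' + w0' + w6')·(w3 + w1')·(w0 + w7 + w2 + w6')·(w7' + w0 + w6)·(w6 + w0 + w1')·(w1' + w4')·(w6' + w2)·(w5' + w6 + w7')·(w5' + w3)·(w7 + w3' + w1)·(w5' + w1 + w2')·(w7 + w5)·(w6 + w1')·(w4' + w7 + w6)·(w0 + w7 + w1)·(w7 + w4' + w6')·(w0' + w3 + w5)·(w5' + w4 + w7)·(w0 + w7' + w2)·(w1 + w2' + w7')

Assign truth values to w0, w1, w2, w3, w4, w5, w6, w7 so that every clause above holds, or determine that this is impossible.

UNSATISFIABLE

Try w1 = 0.
Try w7 = 0.
(w3') alone gives w3 = 0.
(w5') alone gives w5 = 0.
But (w5) is also a unit clause — contradiction.
Backtrack on w7: now try w7 = 1.
(w6') alone gives w6 = 0.
(w0) alone gives w0 = 1.
(w5') alone gives w5 = 0.
(w3) alone gives w3 = 1.
(w2) alone gives w2 = 1.
But (w2') is also a unit clause — contradiction.
Either choice for w7 ends in contradiction.
Backtrack on w1: now try w1 = 1.
(w2') alone gives w2 = 0.
(w3) alone gives w3 = 1.
(w5) alone gives w5 = 1.
(w4) alone gives w4 = 1.
But (w4') is also a unit clause — contradiction.
Either choice for w1 ends in contradiction.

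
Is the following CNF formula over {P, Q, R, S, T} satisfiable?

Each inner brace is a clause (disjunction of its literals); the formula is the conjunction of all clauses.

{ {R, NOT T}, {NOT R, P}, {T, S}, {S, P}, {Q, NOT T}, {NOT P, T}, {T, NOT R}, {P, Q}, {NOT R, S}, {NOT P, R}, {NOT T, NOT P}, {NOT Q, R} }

Branch on R: set R = true.
From the singleton clause (P), P = true.
From the singleton clause (T), T = true.
That conflicts with the unit clause (NOT T).
Backtrack on R: now try R = false.
From the singleton clause (NOT T), T = false.
From the singleton clause (S), S = true.
From the singleton clause (NOT P), P = false.
From the singleton clause (Q), Q = true.
That conflicts with the unit clause (NOT Q).
Neither R = true nor R = false works.
No assignment satisfies every clause.

Unsatisfiable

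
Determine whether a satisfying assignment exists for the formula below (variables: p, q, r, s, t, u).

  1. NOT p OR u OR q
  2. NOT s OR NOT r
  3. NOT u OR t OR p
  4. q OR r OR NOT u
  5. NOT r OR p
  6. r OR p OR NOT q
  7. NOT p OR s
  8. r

The clause (r) is unit, so r = true.
The clause (NOT s) is unit, so s = false.
The clause (p) is unit, so p = true.
That conflicts with the unit clause (NOT p).
No assignment satisfies every clause.

No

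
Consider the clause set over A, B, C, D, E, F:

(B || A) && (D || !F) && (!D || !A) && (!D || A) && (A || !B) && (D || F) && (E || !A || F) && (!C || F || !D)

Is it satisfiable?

No, unsatisfiable

Try B = true.
From the singleton clause (A), A = true.
From the singleton clause (!D), D = false.
From the singleton clause (!F), F = false.
But (F) is also a unit clause — contradiction.
Undo B and try B = false.
From the singleton clause (A), A = true.
From the singleton clause (!D), D = false.
From the singleton clause (!F), F = false.
But (F) is also a unit clause — contradiction.
Both values of B lead to a conflict.
No assignment satisfies every clause.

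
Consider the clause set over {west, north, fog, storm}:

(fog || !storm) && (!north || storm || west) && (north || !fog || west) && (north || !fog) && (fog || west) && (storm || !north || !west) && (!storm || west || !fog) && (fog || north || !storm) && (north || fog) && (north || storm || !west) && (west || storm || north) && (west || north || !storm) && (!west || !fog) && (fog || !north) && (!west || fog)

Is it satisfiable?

No

Try fog = true.
From the singleton clause (north), north = true.
From the singleton clause (!west), west = false.
From the singleton clause (storm), storm = true.
That conflicts with the unit clause (!storm).
So fog must be the other value — set fog = false.
From the singleton clause (!storm), storm = false.
From the singleton clause (west), west = true.
That conflicts with the unit clause (!west).
Both values of fog lead to a conflict.
No assignment satisfies every clause.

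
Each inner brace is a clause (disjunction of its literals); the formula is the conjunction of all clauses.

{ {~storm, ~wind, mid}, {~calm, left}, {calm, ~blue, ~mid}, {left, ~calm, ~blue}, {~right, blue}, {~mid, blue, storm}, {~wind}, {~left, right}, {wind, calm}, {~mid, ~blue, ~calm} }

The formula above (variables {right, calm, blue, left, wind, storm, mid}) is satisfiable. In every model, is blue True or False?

True

Suppose blue = 0.
(~right) alone gives right = 0.
(~wind) alone gives wind = 0.
(~left) alone gives left = 0.
(~calm) alone gives calm = 0.
That conflicts with the unit clause (calm).
So every satisfying assignment has blue = True.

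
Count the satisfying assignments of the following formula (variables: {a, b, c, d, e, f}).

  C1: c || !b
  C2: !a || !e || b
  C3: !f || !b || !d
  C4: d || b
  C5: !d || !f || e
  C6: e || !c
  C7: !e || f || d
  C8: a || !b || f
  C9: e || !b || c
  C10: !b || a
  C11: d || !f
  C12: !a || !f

7

There are 2^6 = 64 truth assignments over (a, b, c, d, e, f).
Split on f. With f = true, the clauses containing f are satisfied and !f drops from the rest; 2 of the 2^5 = 32 assignments to the other variables satisfy what remains.
With f = false, by the same count on the reduced clause set, 5 assignments work.
(One model: a=F, b=F, c=F, d=T, e=F, f=F.)
Total: 2 + 5 = 7.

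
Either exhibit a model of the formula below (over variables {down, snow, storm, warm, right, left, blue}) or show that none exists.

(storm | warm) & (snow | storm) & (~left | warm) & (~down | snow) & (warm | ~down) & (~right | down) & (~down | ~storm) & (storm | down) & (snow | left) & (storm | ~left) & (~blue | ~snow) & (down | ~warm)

down=1,  snow=1,  storm=0,  warm=1,  right=0,  left=0,  blue=0

Suppose storm = 0.
(warm) alone gives warm = 1.
(snow) alone gives snow = 1.
(down) alone gives down = 1.
(~left) alone gives left = 0.
(~blue) alone gives blue = 0.
Every clause is now satisfied; right is unconstrained.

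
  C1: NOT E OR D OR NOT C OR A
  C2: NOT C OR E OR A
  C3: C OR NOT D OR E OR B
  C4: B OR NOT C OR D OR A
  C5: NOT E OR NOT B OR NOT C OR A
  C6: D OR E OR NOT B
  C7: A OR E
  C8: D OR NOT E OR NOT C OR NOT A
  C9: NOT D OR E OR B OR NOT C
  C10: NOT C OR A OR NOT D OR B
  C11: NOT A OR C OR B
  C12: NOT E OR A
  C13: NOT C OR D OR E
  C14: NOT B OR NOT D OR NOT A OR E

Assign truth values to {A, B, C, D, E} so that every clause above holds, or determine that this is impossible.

Case A = true:
Case C = true:
Case D = true:
Case E = true:
All clauses hold; B can take either value.

A=true,  B=true,  C=true,  D=true,  E=true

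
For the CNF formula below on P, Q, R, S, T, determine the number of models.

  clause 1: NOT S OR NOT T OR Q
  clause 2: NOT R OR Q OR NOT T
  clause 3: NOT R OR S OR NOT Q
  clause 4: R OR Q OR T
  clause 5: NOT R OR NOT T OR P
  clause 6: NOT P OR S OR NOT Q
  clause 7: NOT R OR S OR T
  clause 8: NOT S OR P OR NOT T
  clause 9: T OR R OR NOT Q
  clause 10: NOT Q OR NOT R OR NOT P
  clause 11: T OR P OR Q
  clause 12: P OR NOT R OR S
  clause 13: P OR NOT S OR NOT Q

5

There are 2^5 = 32 truth assignments over (P, Q, R, S, T).
Split on T. With T = true, the clauses containing T are satisfied and NOT T drops from the rest; 4 of the 2^4 = 16 assignments to the other variables satisfy what remains.
With T = false, by the same count on the reduced clause set, 1 assignment works.
Total: 4 + 1 = 5.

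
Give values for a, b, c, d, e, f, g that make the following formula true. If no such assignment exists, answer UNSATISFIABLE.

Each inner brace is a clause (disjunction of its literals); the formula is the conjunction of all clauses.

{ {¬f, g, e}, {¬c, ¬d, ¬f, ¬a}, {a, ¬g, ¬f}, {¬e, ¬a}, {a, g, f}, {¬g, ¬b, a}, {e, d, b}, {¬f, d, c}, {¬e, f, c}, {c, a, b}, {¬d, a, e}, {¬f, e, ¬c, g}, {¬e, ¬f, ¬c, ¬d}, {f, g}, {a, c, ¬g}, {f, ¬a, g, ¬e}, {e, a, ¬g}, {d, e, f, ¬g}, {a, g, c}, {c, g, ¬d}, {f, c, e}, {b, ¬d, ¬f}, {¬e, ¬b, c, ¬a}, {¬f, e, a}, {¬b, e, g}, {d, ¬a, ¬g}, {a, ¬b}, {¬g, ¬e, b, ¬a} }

a=True, b=False, c=True, d=True, e=False, f=False, g=True

Branch on e: set e = False.
Branch on f: set f = False.
The clause (g) is unit, so g = True.
The clause (a) is unit, so a = True.
The clause (d) is unit, so d = True.
The clause (c) is unit, so c = True.
No clause remains; b is free.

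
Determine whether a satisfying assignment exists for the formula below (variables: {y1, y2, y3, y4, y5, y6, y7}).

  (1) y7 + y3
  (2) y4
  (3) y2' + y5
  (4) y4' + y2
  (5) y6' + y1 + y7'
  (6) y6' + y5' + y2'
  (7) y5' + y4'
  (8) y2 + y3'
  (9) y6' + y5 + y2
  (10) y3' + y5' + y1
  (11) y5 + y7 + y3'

(y4) alone gives y4 = 1.
(y2) alone gives y2 = 1.
(y5) alone gives y5 = 1.
That conflicts with the unit clause (y5').
No assignment satisfies every clause.

No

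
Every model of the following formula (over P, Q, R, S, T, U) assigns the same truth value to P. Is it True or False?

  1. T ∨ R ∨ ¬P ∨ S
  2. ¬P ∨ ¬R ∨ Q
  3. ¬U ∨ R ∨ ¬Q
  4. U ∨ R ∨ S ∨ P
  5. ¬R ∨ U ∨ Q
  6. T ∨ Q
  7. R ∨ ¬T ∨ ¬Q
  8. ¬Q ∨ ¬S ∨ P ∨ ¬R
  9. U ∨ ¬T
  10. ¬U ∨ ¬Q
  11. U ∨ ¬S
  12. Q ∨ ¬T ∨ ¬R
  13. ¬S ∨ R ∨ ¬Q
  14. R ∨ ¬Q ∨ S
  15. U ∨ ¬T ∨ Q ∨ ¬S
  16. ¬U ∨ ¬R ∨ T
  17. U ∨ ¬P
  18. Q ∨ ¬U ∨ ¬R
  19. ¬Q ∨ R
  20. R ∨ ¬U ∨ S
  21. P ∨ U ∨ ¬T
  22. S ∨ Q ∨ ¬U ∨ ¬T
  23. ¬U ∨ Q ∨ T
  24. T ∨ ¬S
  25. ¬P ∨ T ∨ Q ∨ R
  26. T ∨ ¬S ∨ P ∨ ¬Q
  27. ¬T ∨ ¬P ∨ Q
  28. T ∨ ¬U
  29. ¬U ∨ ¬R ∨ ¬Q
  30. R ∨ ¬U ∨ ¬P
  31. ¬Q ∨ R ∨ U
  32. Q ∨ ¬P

False

Suppose P = True.
Unit clause (U) forces U = True.
Unit clause (¬Q) forces Q = False.
But (Q) is also a unit clause — contradiction.
So every satisfying assignment has P = False.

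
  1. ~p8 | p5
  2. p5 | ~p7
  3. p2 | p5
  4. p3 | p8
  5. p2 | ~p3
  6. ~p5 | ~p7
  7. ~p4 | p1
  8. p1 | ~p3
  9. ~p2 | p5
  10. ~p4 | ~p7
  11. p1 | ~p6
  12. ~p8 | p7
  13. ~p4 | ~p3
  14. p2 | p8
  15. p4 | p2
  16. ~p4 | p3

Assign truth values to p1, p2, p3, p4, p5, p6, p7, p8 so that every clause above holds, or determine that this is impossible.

p1=1, p2=1, p3=1, p4=0, p5=1, p6=1, p7=0, p8=0

Case p8 = 0:
From the singleton clause (p3), p3 = 1.
From the singleton clause (p2), p2 = 1.
From the singleton clause (p1), p1 = 1.
From the singleton clause (p5), p5 = 1.
From the singleton clause (~p7), p7 = 0.
From the singleton clause (~p4), p4 = 0.
Every clause is now satisfied; p6 is unconstrained.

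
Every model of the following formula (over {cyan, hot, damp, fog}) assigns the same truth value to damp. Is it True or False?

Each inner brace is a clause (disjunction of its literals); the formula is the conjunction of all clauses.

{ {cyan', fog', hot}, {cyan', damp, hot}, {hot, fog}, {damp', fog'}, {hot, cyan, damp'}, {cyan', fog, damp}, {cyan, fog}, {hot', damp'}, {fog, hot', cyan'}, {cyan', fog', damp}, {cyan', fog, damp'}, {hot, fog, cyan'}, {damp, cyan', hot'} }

Suppose damp = 1.
From the singleton clause (fog'), fog = 0.
From the singleton clause (hot), hot = 1.
Now (hot') is unsatisfied and unit — conflict.
So every satisfying assignment has damp = False.

False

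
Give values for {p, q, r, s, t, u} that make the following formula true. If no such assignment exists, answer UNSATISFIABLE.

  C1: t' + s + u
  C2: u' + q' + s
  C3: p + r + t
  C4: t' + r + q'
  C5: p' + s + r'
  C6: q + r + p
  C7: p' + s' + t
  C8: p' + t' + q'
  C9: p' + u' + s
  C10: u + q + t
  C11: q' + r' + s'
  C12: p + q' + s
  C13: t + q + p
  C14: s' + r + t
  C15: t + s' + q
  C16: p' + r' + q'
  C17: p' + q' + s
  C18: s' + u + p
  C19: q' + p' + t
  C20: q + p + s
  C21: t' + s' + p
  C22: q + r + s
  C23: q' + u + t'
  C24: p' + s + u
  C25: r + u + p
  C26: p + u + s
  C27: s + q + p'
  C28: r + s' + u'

p: 1, q: 0, r: 1, s: 1, t: 1, u: 1

Try t = 1.
Try s = 1.
From the singleton clause (p), p = 1.
From the singleton clause (q'), q = 0.
Try r = 1.
Every clause is now satisfied; u is unconstrained.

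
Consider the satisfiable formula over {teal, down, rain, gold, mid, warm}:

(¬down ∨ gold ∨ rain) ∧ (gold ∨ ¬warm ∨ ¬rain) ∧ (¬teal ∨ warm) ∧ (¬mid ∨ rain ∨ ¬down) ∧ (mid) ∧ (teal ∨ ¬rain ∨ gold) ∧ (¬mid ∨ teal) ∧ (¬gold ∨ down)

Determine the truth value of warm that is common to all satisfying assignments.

Suppose warm = False.
(¬teal) alone gives teal = False.
(mid) alone gives mid = True.
But (¬mid) is also a unit clause — contradiction.
So every satisfying assignment has warm = True.

True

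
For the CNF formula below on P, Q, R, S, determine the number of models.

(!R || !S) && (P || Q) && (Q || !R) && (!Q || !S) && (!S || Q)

5

There are 2^4 = 16 truth assignments over (P, Q, R, S).
Check each against the 5 clauses (columns in the order P, Q, R, S):
  F F F F  ✗ fails (P || Q)
  F F F T  ✗ fails (P || Q)
  F F T F  ✗ fails (P || Q)
  F F T T  ✗ fails (!R || !S)
  F T F F  ✓ satisfies all
  F T F T  ✗ fails (!Q || !S)
  F T T F  ✓ satisfies all
  F T T T  ✗ fails (!R || !S)
  T F F F  ✓ satisfies all
  T F F T  ✗ fails (!S || Q)
  T F T F  ✗ fails (Q || !R)
  T F T T  ✗ fails (!R || !S)
  T T F F  ✓ satisfies all
  T T F T  ✗ fails (!Q || !S)
  T T T F  ✓ satisfies all
  T T T T  ✗ fails (!R || !S)
5 of the 16 rows are models.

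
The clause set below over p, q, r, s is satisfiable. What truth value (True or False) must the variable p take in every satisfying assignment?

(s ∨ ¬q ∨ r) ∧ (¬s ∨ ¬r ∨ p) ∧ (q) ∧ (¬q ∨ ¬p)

Suppose p = True.
From the singleton clause (q), q = True.
Now (¬q) is unsatisfied and unit — conflict.
So every satisfying assignment has p = False.

False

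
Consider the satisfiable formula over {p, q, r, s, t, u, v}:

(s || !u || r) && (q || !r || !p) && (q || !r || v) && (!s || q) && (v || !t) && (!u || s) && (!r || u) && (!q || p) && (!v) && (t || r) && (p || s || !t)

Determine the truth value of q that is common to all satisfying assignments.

Suppose q = false.
(!s) alone gives s = false.
(!u) alone gives u = false.
(!r) alone gives r = false.
(!v) alone gives v = false.
(!t) alone gives t = false.
But (t) is also a unit clause — contradiction.
So every satisfying assignment has q = True.

True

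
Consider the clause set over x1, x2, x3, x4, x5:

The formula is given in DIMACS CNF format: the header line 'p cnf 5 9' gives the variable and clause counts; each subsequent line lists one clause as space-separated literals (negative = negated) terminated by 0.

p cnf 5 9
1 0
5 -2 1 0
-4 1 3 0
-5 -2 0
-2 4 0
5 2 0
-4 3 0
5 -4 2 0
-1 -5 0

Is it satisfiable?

Satisfiable

The clause (x1) is unit, so x1 = True.
The clause (¬x5) is unit, so x5 = False.
The clause (x2) is unit, so x2 = True.
The clause (x4) is unit, so x4 = True.
The clause (x3) is unit, so x3 = True.
Every clause now holds.
A satisfying assignment: x1=True, x2=True, x3=True, x4=True, x5=False.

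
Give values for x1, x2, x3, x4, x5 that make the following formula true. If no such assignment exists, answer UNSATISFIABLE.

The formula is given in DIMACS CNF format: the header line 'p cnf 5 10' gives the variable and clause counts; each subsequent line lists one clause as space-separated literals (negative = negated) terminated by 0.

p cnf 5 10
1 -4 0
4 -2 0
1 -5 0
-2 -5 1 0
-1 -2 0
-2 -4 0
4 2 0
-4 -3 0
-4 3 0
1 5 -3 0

Branch on x1: set x1 = True.
Unit clause (¬x2) forces x2 = False.
Unit clause (x4) forces x4 = True.
Unit clause (¬x3) forces x3 = False.
But (x3) is also a unit clause — contradiction.
Backtrack on x1: now try x1 = False.
Unit clause (¬x4) forces x4 = False.
Unit clause (¬x2) forces x2 = False.
But (x2) is also a unit clause — contradiction.
Either choice for x1 ends in contradiction.

UNSATISFIABLE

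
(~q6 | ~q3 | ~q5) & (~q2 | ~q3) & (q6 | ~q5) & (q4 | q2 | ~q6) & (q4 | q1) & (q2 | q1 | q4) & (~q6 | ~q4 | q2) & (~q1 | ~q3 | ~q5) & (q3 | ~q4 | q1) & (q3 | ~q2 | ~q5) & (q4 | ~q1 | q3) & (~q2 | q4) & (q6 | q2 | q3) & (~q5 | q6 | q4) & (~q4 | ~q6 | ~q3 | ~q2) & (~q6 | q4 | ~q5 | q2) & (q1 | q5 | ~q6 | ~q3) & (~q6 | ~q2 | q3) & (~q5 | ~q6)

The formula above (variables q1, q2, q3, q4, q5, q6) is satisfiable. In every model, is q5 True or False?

False

Suppose q5 = 1.
Unit clause (q6) forces q6 = 1.
That conflicts with the unit clause (~q6).
So every satisfying assignment has q5 = False.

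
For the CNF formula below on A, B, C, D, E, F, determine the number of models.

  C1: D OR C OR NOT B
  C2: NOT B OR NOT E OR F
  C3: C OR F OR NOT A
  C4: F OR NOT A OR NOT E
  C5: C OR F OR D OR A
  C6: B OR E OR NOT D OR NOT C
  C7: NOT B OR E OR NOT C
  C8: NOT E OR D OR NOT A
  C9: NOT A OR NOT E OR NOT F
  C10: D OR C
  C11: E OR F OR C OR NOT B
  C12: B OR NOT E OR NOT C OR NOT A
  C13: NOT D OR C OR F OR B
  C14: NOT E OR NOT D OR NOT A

There are 2^6 = 64 truth assignments over (A, B, C, D, E, F).
Split on E. With E = true, the clauses containing E are satisfied and NOT E drops from the rest; 8 of the 2^5 = 32 assignments to the other variables satisfy what remains.
With E = false, by the same count on the reduced clause set, 8 assignments work.
(One model: A=F, B=F, C=F, D=T, E=F, F=T.)
Total: 8 + 8 = 16.

16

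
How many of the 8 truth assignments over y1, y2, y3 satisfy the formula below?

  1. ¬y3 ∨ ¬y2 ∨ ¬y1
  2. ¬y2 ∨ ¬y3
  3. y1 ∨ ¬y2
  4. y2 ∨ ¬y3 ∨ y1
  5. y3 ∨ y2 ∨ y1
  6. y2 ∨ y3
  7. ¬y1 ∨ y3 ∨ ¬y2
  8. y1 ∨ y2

1

There are 2^3 = 8 truth assignments over (y1, y2, y3).
Check each against the 8 clauses (columns in the order y1, y2, y3):
  F F F  ✗ fails (y3 ∨ y2 ∨ y1)
  F F T  ✗ fails (y2 ∨ ¬y3 ∨ y1)
  F T F  ✗ fails (y1 ∨ ¬y2)
  F T T  ✗ fails (¬y2 ∨ ¬y3)
  T F F  ✗ fails (y2 ∨ y3)
  T F T  ✓ satisfies all
  T T F  ✗ fails (¬y1 ∨ y3 ∨ ¬y2)
  T T T  ✗ fails (¬y3 ∨ ¬y2 ∨ ¬y1)
1 of the 8 rows is a model.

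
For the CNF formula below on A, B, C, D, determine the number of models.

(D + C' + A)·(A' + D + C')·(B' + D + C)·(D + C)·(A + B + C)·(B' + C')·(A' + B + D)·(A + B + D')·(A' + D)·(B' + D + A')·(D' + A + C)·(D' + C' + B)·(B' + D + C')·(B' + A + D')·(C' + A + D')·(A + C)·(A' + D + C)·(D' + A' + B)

1

There are 2^4 = 16 truth assignments over (A, B, C, D).
Split on D. With D = 1, the clauses containing D are satisfied and D' drops from the rest; 1 of the 2^3 = 8 assignments to the other variables satisfy what remains.
With D = 0, by the same count on the reduced clause set, 0 assignments work.
Total: 1 + 0 = 1.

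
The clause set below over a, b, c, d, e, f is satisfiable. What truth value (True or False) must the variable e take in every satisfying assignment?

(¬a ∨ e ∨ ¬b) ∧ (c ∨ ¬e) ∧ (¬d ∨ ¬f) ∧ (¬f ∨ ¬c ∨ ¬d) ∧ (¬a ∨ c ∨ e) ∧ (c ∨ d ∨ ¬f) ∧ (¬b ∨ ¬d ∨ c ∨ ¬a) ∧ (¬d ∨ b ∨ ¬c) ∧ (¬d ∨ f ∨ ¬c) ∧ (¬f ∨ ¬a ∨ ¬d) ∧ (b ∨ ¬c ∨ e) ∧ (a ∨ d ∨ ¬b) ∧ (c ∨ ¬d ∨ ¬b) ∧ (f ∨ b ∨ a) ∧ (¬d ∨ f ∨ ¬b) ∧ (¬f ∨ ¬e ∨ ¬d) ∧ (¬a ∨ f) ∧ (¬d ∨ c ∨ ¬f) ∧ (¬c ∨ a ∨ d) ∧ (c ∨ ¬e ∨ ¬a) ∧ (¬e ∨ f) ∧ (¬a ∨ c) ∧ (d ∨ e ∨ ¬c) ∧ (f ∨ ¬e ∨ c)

True

Suppose e = False.
Suppose a = False.
Suppose d = False.
Unit clause (¬b) forces b = False.
Unit clause (¬c) forces c = False.
Unit clause (¬f) forces f = False.
Now (f) is unsatisfied and unit — conflict.
That branch fails; take d = True instead.
Unit clause (¬f) forces f = False.
Unit clause (¬c) forces c = False.
Unit clause (¬b) forces b = False.
Now (b) is unsatisfied and unit — conflict.
Either choice for d ends in contradiction.
That branch fails; take a = True instead.
Unit clause (¬b) forces b = False.
Unit clause (c) forces c = True.
Now (¬c) is unsatisfied and unit — conflict.
Either choice for a ends in contradiction.
So every satisfying assignment has e = True.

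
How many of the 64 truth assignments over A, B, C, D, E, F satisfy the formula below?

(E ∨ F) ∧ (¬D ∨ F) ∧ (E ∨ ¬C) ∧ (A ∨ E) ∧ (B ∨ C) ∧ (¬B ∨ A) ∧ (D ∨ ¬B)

There are 2^6 = 64 truth assignments over (A, B, C, D, E, F).
Split on C. With C = True, the clauses containing C are satisfied and ¬C drops from the rest; 7 of the 2^5 = 32 assignments to the other variables satisfy what remains.
With C = False, by the same count on the reduced clause set, 2 assignments work.
(One model: A=F, B=F, C=T, D=F, E=T, F=F.)
Total: 7 + 2 = 9.

9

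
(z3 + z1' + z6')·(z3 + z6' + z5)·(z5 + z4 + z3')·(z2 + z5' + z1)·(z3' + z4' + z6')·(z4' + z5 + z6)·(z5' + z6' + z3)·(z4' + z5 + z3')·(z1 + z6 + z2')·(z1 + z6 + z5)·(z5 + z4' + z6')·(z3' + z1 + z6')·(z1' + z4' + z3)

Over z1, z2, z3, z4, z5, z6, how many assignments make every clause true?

10

There are 2^6 = 64 truth assignments over (z1, z2, z3, z4, z5, z6).
Split on z6. With z6 = 1, the clauses containing z6 are satisfied and z6' drops from the rest; 2 of the 2^5 = 32 assignments to the other variables satisfy what remains.
With z6 = 0, by the same count on the reduced clause set, 8 assignments work.
(One model: z1=T, z2=F, z3=F, z4=F, z5=F, z6=F.)
Total: 2 + 8 = 10.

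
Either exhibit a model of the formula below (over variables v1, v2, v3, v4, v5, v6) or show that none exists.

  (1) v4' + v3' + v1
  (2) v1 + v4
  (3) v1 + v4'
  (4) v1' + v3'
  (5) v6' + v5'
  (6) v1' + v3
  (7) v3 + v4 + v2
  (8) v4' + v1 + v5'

UNSATISFIABLE

Branch on v1: set v1 = 1.
The clause (v3') is unit, so v3 = 0.
But (v3) is also a unit clause — contradiction.
That branch fails; take v1 = 0 instead.
The clause (v4) is unit, so v4 = 1.
But (v4') is also a unit clause — contradiction.
Neither v1 = 1 nor v1 = 0 works.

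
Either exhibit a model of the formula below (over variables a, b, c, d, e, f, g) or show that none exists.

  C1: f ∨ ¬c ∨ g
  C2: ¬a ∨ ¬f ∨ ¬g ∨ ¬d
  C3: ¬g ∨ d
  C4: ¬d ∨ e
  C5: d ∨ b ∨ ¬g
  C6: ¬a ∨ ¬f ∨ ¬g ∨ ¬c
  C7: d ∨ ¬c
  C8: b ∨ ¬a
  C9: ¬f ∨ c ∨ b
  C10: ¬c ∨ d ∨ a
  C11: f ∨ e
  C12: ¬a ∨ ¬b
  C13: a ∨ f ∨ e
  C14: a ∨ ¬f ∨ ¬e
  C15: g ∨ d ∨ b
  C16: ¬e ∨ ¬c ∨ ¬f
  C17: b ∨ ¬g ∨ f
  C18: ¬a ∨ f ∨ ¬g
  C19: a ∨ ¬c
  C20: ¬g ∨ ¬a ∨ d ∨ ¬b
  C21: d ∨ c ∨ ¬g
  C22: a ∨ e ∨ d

Case g = False:
Case f = False:
Unit clause (¬c) forces c = False.
Unit clause (e) forces e = True.
Case b = True:
Unit clause (¬a) forces a = False.
No clause remains; d is free.

a=False, b=True, c=False, d=True, e=True, f=False, g=False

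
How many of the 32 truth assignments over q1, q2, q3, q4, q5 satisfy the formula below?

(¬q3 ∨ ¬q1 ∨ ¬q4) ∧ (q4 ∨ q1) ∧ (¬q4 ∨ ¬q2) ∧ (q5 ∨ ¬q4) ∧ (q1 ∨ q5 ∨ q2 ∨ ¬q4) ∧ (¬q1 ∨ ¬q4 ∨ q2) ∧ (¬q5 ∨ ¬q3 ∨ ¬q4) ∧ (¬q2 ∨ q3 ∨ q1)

There are 2^5 = 32 truth assignments over (q1, q2, q3, q4, q5).
Split on q4. With q4 = True, the clauses containing q4 are satisfied and ¬q4 drops from the rest; 1 of the 2^4 = 16 assignments to the other variables satisfy what remains.
With q4 = False, by the same count on the reduced clause set, 8 assignments work.
Total: 1 + 8 = 9.

9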